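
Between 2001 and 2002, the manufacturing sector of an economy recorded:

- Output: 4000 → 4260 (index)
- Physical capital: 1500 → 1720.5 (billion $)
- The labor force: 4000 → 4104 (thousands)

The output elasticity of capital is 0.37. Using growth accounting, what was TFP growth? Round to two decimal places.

-0.58%

Output growth = (4260 − 4000) / 4000 = 6.5%.
Physical capital growth = (1720.5 − 1500) / 1500 = 14.7%.
The labor force growth = (4104 − 4000) / 4000 = 2.6%.
Labor's share = 1 − 0.37 = 0.63.
Physical capital: 0.37 × 14.7 = 5.439 pp.
The labor force: 0.63 × 2.6 = 1.638 pp.
TFP growth = 6.5 − 7.077 = -0.577%.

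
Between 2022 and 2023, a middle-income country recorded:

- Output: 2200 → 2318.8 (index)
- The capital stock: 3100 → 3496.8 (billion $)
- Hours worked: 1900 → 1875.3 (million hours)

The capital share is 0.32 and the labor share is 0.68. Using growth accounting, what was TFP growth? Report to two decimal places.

TFP growth was 2.19%.

Output growth = (2318.8 − 2200) / 2200 = 5.4%.
The capital stock growth = (3496.8 − 3100) / 3100 = 12.8%.
Hours worked growth = (1875.3 − 1900) / 1900 = -1.3%.
Labor's share = 1 − 0.32 = 0.68.
The capital stock: 0.32 × 12.8 = 4.096 pp.
Hours worked: 0.68 × (-1.3) = -0.884 pp.
TFP growth = 5.4 − 3.212 = 2.188%.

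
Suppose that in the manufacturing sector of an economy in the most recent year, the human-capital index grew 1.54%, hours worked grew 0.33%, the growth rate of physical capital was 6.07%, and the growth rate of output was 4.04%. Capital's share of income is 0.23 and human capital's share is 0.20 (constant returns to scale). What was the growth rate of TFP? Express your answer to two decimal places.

TFP growth was 2.15%.

Labor's share = 1 − 0.23 − 0.2 = 0.57.
Physical capital: 0.23 × 6.07 = 1.3961 pp.
The human-capital index: 0.2 × 1.54 = 0.308 pp.
Hours worked: 0.57 × 0.33 = 0.1881 pp.
TFP growth = 4.04 − 1.8922 = 2.1478%.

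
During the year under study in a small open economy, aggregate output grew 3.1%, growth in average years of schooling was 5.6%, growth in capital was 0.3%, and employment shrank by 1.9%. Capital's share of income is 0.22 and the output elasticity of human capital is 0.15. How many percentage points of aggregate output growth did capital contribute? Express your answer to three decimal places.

Contribution = share × growth = 0.22 × 0.3 = 0.066 pp.

0.066 pp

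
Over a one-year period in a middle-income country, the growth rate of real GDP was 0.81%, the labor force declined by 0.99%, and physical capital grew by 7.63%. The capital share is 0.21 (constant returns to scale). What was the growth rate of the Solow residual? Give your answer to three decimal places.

Labor's share = 1 − 0.21 = 0.79.
Physical capital: 0.21 × 7.63 = 1.6023 pp.
The labor force: 0.79 × (-0.99) = -0.7821 pp.
TFP growth = 0.81 − 0.8202 = -0.0102%.

-0.010%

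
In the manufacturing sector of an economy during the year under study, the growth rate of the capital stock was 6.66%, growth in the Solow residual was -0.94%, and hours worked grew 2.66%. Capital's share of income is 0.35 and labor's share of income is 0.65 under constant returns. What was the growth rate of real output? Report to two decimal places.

Real output growth was 3.12%.

Labor's share = 1 − 0.35 = 0.65.
The capital stock: 0.35 × 6.66 = 2.331 pp.
Hours worked: 0.65 × 2.66 = 1.729 pp.
Output growth = -0.94 + 4.06 = 3.12%.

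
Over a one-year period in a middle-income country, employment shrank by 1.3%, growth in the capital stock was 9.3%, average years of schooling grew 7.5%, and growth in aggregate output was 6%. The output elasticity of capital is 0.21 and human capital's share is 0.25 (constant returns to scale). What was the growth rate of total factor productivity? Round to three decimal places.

Labor's share = 1 − 0.21 − 0.25 = 0.54.
The capital stock: 0.21 × 9.3 = 1.953 pp.
Average years of schooling: 0.25 × 7.5 = 1.875 pp.
Employment: 0.54 × (-1.3) = -0.702 pp.
TFP growth = 6 − 3.126 = 2.874%.

Total factor productivity grew 2.874%.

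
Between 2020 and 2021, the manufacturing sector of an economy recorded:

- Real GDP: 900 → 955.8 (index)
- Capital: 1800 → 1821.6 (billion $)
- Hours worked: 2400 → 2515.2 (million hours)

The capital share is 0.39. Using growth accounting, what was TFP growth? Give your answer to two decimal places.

2.80%

Real GDP growth = (955.8 − 900) / 900 = 6.2%.
Capital growth = (1821.6 − 1800) / 1800 = 1.2%.
Hours worked growth = (2515.2 − 2400) / 2400 = 4.8%.
Labor's share = 1 − 0.39 = 0.61.
Capital: 0.39 × 1.2 = 0.468 pp.
Hours worked: 0.61 × 4.8 = 2.928 pp.
TFP growth = 6.2 − 3.396 = 2.804%.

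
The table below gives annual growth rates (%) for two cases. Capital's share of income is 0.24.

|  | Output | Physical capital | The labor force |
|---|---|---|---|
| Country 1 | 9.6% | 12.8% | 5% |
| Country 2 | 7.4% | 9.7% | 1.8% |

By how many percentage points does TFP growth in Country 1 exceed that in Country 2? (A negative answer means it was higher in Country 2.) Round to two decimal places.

Labor's share = 1 − 0.24 = 0.76.
Country 1: TFP = 9.6 − 3.072 − 3.8 = 2.728%.
Country 2: TFP = 7.4 − 2.328 − 1.368 = 3.704%.
Difference = 2.728 − (3.704) = -0.976 pp.

-0.98 percentage points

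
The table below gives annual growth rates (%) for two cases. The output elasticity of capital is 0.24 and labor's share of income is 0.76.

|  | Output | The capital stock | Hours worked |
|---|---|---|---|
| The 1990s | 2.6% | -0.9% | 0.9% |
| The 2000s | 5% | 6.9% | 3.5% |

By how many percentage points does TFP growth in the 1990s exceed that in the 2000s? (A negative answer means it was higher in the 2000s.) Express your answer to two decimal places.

Labor's share = 1 − 0.24 = 0.76.
The 1990s: TFP = 2.6 + 0.216 − 0.684 = 2.132%.
The 2000s: TFP = 5 − 1.656 − 2.66 = 0.684%.
Difference = 2.132 − (0.684) = 1.448 pp.

1.45 percentage points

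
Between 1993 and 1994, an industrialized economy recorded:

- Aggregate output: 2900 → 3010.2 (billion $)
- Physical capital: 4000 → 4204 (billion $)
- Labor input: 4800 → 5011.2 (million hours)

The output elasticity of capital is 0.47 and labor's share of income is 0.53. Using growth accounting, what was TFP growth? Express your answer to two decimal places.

Aggregate output growth = (3010.2 − 2900) / 2900 = 3.8%.
Physical capital growth = (4204 − 4000) / 4000 = 5.1%.
Labor input growth = (5011.2 − 4800) / 4800 = 4.4%.
Labor's share = 1 − 0.47 = 0.53.
Physical capital: 0.47 × 5.1 = 2.397 pp.
Labor input: 0.53 × 4.4 = 2.332 pp.
TFP growth = 3.8 − 4.729 = -0.929%.

-0.93%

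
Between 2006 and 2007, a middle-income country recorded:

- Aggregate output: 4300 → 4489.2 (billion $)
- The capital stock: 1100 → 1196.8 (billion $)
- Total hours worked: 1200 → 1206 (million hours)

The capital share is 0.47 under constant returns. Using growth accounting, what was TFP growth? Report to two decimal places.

0.00%

Aggregate output growth = (4489.2 − 4300) / 4300 = 4.4%.
The capital stock growth = (1196.8 − 1100) / 1100 = 8.8%.
Total hours worked growth = (1206 − 1200) / 1200 = 0.5%.
Labor's share = 1 − 0.47 = 0.53.
The capital stock: 0.47 × 8.8 = 4.136 pp.
Total hours worked: 0.53 × 0.5 = 0.265 pp.
TFP growth = 4.4 − 4.401 = -0.001%.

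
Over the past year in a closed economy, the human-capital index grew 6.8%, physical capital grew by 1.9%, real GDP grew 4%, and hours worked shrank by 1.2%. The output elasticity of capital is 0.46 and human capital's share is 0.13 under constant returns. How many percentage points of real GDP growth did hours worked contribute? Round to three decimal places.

Labor's share = 1 − 0.46 − 0.13 = 0.41.
Contribution = share × growth = 0.41 × (-1.2) = -0.492 pp.

-0.492 percentage points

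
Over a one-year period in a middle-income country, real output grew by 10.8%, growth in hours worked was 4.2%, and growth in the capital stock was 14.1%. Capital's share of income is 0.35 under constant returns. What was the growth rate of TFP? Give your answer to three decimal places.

TFP growth was 3.135%.

Labor's share = 1 − 0.35 = 0.65.
The capital stock: 0.35 × 14.1 = 4.935 pp.
Hours worked: 0.65 × 4.2 = 2.73 pp.
TFP growth = 10.8 − 7.665 = 3.135%.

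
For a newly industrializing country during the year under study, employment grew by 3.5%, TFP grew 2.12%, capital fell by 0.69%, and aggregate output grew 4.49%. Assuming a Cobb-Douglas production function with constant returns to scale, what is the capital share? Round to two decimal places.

gY = gA + α·gK + (1−α)·gL, so gY − gA − gL = α(gK − gL).
4.49 − 2.12 − 3.5 = α × (-0.69 − 3.5).
-1.13 = -4.19 α, so α = 0.2697.

0.27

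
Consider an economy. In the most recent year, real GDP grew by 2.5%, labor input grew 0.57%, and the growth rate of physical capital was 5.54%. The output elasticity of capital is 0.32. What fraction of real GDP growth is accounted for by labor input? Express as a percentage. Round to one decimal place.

Labor input accounted for 15.5% of growth.

Labor's share = 1 − 0.32 = 0.68.
Labor input contributed 0.68 × 0.57 = 0.3876 pp.
Share of growth = 0.3876 / 2.5 × 100 = 15.504%.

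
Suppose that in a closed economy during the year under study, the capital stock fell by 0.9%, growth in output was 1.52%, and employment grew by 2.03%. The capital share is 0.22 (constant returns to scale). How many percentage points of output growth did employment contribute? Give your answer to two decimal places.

Labor's share = 1 − 0.22 = 0.78.
Contribution = share × growth = 0.78 × 2.03 = 1.5834 pp.

1.58 pp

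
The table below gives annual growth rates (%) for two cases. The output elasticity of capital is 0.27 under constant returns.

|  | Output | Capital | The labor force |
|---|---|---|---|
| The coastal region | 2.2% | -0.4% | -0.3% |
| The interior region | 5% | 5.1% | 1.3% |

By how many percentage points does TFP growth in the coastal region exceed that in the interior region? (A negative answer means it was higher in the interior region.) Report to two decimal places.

Labor's share = 1 − 0.27 = 0.73.
The coastal region: TFP = 2.2 + 0.108 + 0.219 = 2.527%.
The interior region: TFP = 5 − 1.377 − 0.949 = 2.674%.
Difference = 2.527 − (2.674) = -0.147 pp.

-0.15 percentage points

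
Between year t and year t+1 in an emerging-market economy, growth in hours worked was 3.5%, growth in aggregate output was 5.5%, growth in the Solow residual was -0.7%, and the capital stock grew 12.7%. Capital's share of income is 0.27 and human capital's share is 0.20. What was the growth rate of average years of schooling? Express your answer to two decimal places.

Average years of schooling grew 4.58%.

Labor's share = 1 − 0.27 − 0.2 = 0.53.
gY = gA + 0.27×12.7 + 0.53×3.5 + 0.2×g.
0.2×g = 5.5 + 0.7 − 5.284 = 0.916.
g = 0.916 / 0.2 = 4.58%.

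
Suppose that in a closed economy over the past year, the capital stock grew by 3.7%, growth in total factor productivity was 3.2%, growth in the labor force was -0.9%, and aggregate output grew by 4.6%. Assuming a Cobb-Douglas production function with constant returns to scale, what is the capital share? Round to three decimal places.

α = 0.500

gY = gA + α·gK + (1−α)·gL, so gY − gA − gL = α(gK − gL).
4.6 − 3.2 + 0.9 = α × (3.7 − (-0.9)).
2.3 = 4.6 α, so α = 0.5.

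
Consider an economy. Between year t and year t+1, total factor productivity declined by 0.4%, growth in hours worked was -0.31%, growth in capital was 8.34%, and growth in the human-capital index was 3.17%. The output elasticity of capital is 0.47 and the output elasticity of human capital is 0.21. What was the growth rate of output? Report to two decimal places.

Labor's share = 1 − 0.47 − 0.21 = 0.32.
Capital: 0.47 × 8.34 = 3.9198 pp.
The human-capital index: 0.21 × 3.17 = 0.6657 pp.
Hours worked: 0.32 × (-0.31) = -0.0992 pp.
Output growth = -0.4 + 4.4863 = 4.0863%.

Output growth was 4.09%.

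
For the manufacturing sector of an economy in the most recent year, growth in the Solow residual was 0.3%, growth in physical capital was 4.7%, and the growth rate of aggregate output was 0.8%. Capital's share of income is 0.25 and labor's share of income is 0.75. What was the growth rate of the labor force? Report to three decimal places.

Labor's share = 1 − 0.25 = 0.75.
gY = gA + 0.25×4.7 + 0.75×g.
0.75×g = 0.8 − 0.3 − 1.175 = -0.675.
g = -0.675 / 0.75 = -0.9%.

-0.900%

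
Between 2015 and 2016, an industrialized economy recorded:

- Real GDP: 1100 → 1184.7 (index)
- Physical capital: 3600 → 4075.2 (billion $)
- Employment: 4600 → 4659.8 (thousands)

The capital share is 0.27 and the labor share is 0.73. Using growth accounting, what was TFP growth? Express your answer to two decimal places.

TFP growth was 3.19%.

Real GDP growth = (1184.7 − 1100) / 1100 = 7.7%.
Physical capital growth = (4075.2 − 3600) / 3600 = 13.2%.
Employment growth = (4659.8 − 4600) / 4600 = 1.3%.
Labor's share = 1 − 0.27 = 0.73.
Physical capital: 0.27 × 13.2 = 3.564 pp.
Employment: 0.73 × 1.3 = 0.949 pp.
TFP growth = 7.7 − 4.513 = 3.187%.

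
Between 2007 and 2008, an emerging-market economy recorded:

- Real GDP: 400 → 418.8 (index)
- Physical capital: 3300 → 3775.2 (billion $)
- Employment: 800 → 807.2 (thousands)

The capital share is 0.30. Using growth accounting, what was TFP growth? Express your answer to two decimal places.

Real GDP growth = (418.8 − 400) / 400 = 4.7%.
Physical capital growth = (3775.2 − 3300) / 3300 = 14.4%.
Employment growth = (807.2 − 800) / 800 = 0.9%.
Labor's share = 1 − 0.3 = 0.7.
Physical capital: 0.3 × 14.4 = 4.32 pp.
Employment: 0.7 × 0.9 = 0.63 pp.
TFP growth = 4.7 − 4.95 = -0.25%.

-0.25%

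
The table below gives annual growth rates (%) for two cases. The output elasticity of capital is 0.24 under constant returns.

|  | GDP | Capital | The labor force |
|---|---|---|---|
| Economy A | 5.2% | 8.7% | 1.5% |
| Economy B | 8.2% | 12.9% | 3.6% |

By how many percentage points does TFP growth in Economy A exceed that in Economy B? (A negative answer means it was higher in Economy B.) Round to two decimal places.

-0.40 percentage points

Labor's share = 1 − 0.24 = 0.76.
Economy A: TFP = 5.2 − 2.088 − 1.14 = 1.972%.
Economy B: TFP = 8.2 − 3.096 − 2.736 = 2.368%.
Difference = 1.972 − (2.368) = -0.396 pp.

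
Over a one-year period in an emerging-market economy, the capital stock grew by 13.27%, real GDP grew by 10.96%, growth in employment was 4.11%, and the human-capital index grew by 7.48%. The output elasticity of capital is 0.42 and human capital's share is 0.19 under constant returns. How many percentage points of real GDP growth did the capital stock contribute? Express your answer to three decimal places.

Contribution = share × growth = 0.42 × 13.27 = 5.5734 pp.

5.573 pp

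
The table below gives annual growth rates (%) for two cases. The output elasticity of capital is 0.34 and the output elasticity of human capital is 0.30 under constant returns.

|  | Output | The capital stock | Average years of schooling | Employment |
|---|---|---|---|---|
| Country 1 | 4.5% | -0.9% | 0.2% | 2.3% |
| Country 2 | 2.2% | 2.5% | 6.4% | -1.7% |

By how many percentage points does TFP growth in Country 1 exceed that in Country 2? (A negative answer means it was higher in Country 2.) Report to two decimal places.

3.88 percentage points

Labor's share = 1 − 0.34 − 0.3 = 0.36.
Country 1: TFP = 4.5 + 0.306 − 0.06 − 0.828 = 3.918%.
Country 2: TFP = 2.2 − 0.85 − 1.92 + 0.612 = 0.042%.
Difference = 3.918 − (0.042) = 3.876 pp.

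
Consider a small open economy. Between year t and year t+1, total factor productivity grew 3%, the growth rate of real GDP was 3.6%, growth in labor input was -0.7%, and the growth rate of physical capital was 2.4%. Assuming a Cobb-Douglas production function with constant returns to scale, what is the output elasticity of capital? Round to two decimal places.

gY = gA + α·gK + (1−α)·gL, so gY − gA − gL = α(gK − gL).
3.6 − 3 + 0.7 = α × (2.4 − (-0.7)).
1.3 = 3.1 α, so α = 0.4194.

α = 0.42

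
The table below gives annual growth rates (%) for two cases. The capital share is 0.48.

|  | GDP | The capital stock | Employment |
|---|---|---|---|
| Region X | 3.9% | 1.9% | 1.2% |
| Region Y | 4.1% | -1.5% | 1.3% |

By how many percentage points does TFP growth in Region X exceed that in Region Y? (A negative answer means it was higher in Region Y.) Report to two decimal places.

Labor's share = 1 − 0.48 = 0.52.
Region X: TFP = 3.9 − 0.912 − 0.624 = 2.364%.
Region Y: TFP = 4.1 + 0.72 − 0.676 = 4.144%.
Difference = 2.364 − (4.144) = -1.78 pp.

-1.78 percentage points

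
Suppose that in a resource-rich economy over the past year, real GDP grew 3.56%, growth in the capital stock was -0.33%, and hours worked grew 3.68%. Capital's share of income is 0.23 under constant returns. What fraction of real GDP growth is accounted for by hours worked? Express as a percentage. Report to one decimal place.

Labor's share = 1 − 0.23 = 0.77.
Hours worked contributed 0.77 × 3.68 = 2.8336 pp.
Share of growth = 2.8336 / 3.56 × 100 = 79.596%.

79.6%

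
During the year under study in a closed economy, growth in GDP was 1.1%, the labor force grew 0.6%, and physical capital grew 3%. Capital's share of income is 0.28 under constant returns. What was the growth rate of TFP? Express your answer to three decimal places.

-0.172%

Labor's share = 1 − 0.28 = 0.72.
Physical capital: 0.28 × 3 = 0.84 pp.
The labor force: 0.72 × 0.6 = 0.432 pp.
TFP growth = 1.1 − 1.272 = -0.172%.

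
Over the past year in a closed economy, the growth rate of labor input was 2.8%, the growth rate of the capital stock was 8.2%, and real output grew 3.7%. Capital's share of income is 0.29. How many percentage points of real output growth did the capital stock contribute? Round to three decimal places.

2.378 pp

Contribution = share × growth = 0.29 × 8.2 = 2.378 pp.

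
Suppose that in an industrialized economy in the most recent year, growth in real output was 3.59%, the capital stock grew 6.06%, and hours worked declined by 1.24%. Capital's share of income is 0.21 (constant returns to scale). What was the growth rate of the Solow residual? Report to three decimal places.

Labor's share = 1 − 0.21 = 0.79.
The capital stock: 0.21 × 6.06 = 1.2726 pp.
Hours worked: 0.79 × (-1.24) = -0.9796 pp.
TFP growth = 3.59 − 0.293 = 3.297%.

The Solow residual grew 3.297%.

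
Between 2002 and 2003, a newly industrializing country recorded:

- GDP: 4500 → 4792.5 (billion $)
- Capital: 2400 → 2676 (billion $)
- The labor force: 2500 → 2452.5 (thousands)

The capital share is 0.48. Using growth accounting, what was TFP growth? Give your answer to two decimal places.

1.97%

GDP growth = (4792.5 − 4500) / 4500 = 6.5%.
Capital growth = (2676 − 2400) / 2400 = 11.5%.
The labor force growth = (2452.5 − 2500) / 2500 = -1.9%.
Labor's share = 1 − 0.48 = 0.52.
Capital: 0.48 × 11.5 = 5.52 pp.
The labor force: 0.52 × (-1.9) = -0.988 pp.
TFP growth = 6.5 − 4.532 = 1.968%.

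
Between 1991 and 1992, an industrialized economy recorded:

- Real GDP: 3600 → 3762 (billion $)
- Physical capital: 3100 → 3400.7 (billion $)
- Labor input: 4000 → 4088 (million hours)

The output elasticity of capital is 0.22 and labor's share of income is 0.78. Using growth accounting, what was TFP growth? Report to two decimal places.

TFP grew 0.65%.

Real GDP growth = (3762 − 3600) / 3600 = 4.5%.
Physical capital growth = (3400.7 − 3100) / 3100 = 9.7%.
Labor input growth = (4088 − 4000) / 4000 = 2.2%.
Labor's share = 1 − 0.22 = 0.78.
Physical capital: 0.22 × 9.7 = 2.134 pp.
Labor input: 0.78 × 2.2 = 1.716 pp.
TFP growth = 4.5 − 3.85 = 0.65%.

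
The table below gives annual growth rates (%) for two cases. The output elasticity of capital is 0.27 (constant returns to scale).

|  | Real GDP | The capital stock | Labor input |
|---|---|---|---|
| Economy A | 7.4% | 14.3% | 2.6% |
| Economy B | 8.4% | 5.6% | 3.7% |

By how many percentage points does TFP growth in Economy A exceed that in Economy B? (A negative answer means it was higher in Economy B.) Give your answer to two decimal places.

-2.55 percentage points

Labor's share = 1 − 0.27 = 0.73.
Economy A: TFP = 7.4 − 3.861 − 1.898 = 1.641%.
Economy B: TFP = 8.4 − 1.512 − 2.701 = 4.187%.
Difference = 1.641 − (4.187) = -2.546 pp.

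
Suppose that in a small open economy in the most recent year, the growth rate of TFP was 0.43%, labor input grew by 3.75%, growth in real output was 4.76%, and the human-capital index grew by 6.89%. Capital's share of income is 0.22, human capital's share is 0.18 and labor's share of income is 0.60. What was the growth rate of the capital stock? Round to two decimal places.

3.82%

Labor's share = 1 − 0.22 − 0.18 = 0.6.
gY = gA + 0.18×6.89 + 0.6×3.75 + 0.22×g.
0.22×g = 4.76 − 0.43 − 3.4902 = 0.8398.
g = 0.8398 / 0.22 = 3.8173%.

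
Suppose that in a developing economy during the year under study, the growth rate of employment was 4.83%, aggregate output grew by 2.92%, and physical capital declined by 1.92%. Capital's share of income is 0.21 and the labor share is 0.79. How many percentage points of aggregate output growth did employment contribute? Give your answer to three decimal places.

3.816 pp

Labor's share = 1 − 0.21 = 0.79.
Contribution = share × growth = 0.79 × 4.83 = 3.8157 pp.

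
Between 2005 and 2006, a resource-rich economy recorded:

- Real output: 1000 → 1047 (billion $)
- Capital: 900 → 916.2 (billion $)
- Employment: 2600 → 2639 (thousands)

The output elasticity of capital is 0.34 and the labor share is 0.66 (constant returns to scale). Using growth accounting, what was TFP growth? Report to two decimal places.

Real output growth = (1047 − 1000) / 1000 = 4.7%.
Capital growth = (916.2 − 900) / 900 = 1.8%.
Employment growth = (2639 − 2600) / 2600 = 1.5%.
Labor's share = 1 − 0.34 = 0.66.
Capital: 0.34 × 1.8 = 0.612 pp.
Employment: 0.66 × 1.5 = 0.99 pp.
TFP growth = 4.7 − 1.602 = 3.098%.

3.10%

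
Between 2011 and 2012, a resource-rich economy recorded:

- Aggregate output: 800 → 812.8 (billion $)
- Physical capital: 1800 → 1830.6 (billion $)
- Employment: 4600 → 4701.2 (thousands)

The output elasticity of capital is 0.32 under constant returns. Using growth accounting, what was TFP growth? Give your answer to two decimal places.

Aggregate output growth = (812.8 − 800) / 800 = 1.6%.
Physical capital growth = (1830.6 − 1800) / 1800 = 1.7%.
Employment growth = (4701.2 − 4600) / 4600 = 2.2%.
Labor's share = 1 − 0.32 = 0.68.
Physical capital: 0.32 × 1.7 = 0.544 pp.
Employment: 0.68 × 2.2 = 1.496 pp.
TFP growth = 1.6 − 2.04 = -0.44%.

-0.44%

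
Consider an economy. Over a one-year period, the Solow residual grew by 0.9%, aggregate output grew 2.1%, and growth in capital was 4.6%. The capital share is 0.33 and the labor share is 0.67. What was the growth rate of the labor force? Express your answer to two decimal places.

Labor's share = 1 − 0.33 = 0.67.
gY = gA + 0.33×4.6 + 0.67×g.
0.67×g = 2.1 − 0.9 − 1.518 = -0.318.
g = -0.318 / 0.67 = -0.4746%.

-0.47%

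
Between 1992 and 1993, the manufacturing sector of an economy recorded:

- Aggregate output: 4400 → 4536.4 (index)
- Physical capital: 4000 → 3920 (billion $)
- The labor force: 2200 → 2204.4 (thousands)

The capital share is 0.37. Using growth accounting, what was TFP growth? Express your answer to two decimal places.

Aggregate output growth = (4536.4 − 4400) / 4400 = 3.1%.
Physical capital growth = (3920 − 4000) / 4000 = -2%.
The labor force growth = (2204.4 − 2200) / 2200 = 0.2%.
Labor's share = 1 − 0.37 = 0.63.
Physical capital: 0.37 × (-2) = -0.74 pp.
The labor force: 0.63 × 0.2 = 0.126 pp.
TFP growth = 3.1 + 0.614 = 3.714%.

TFP grew 3.71%.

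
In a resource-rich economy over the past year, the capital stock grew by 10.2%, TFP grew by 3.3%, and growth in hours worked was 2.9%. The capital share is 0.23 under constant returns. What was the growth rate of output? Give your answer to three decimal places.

Labor's share = 1 − 0.23 = 0.77.
The capital stock: 0.23 × 10.2 = 2.346 pp.
Hours worked: 0.77 × 2.9 = 2.233 pp.
Output growth = 3.3 + 4.579 = 7.879%.

Output growth was 7.879%.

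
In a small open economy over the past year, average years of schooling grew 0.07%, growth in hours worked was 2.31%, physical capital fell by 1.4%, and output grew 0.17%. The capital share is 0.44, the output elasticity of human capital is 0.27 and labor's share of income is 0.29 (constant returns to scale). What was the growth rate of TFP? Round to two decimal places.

Labor's share = 1 − 0.44 − 0.27 = 0.29.
Physical capital: 0.44 × (-1.4) = -0.616 pp.
Average years of schooling: 0.27 × 0.07 = 0.0189 pp.
Hours worked: 0.29 × 2.31 = 0.6699 pp.
TFP growth = 0.17 − 0.0728 = 0.0972%.

TFP grew 0.10%.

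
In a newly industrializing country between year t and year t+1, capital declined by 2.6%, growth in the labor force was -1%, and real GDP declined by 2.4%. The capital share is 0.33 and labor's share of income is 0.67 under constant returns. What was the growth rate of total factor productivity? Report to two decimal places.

-0.87%

Labor's share = 1 − 0.33 = 0.67.
Capital: 0.33 × (-2.6) = -0.858 pp.
The labor force: 0.67 × (-1) = -0.67 pp.
TFP growth = -2.4 + 1.528 = -0.872%.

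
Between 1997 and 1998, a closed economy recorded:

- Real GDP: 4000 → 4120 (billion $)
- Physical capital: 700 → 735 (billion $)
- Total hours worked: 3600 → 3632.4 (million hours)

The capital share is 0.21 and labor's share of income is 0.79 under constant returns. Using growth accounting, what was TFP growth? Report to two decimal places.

TFP growth was 1.24%.

Real GDP growth = (4120 − 4000) / 4000 = 3%.
Physical capital growth = (735 − 700) / 700 = 5%.
Total hours worked growth = (3632.4 − 3600) / 3600 = 0.9%.
Labor's share = 1 − 0.21 = 0.79.
Physical capital: 0.21 × 5 = 1.05 pp.
Total hours worked: 0.79 × 0.9 = 0.711 pp.
TFP growth = 3 − 1.761 = 1.239%.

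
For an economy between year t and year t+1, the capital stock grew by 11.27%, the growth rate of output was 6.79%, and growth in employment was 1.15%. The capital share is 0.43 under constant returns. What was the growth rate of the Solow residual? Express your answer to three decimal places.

Labor's share = 1 − 0.43 = 0.57.
The capital stock: 0.43 × 11.27 = 4.8461 pp.
Employment: 0.57 × 1.15 = 0.6555 pp.
TFP growth = 6.79 − 5.5016 = 1.2884%.

1.288%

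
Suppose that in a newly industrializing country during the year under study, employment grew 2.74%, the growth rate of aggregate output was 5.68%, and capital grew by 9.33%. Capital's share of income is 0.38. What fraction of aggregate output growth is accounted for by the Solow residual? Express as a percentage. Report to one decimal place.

Labor's share = 1 − 0.38 = 0.62.
Capital: 0.38 × 9.33 = 3.5454 pp.
Employment: 0.62 × 2.74 = 1.6988 pp.
TFP growth = 5.68 − 5.2442 = 0.4358%.
TFP share of growth = 0.4358 / 5.68 × 100 = 7.673%.

The Solow residual accounted for 7.7% of growth.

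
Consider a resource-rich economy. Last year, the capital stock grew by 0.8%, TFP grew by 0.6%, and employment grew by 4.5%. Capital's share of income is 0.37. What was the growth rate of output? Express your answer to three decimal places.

3.731%

Labor's share = 1 − 0.37 = 0.63.
The capital stock: 0.37 × 0.8 = 0.296 pp.
Employment: 0.63 × 4.5 = 2.835 pp.
Output growth = 0.6 + 3.131 = 3.731%.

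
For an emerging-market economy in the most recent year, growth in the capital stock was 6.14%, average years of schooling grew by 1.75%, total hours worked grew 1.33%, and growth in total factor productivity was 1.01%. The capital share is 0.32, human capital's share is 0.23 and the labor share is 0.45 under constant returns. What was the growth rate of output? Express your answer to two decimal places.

3.98%

Labor's share = 1 − 0.32 − 0.23 = 0.45.
The capital stock: 0.32 × 6.14 = 1.9648 pp.
Average years of schooling: 0.23 × 1.75 = 0.4025 pp.
Total hours worked: 0.45 × 1.33 = 0.5985 pp.
Output growth = 1.01 + 2.9658 = 3.9758%.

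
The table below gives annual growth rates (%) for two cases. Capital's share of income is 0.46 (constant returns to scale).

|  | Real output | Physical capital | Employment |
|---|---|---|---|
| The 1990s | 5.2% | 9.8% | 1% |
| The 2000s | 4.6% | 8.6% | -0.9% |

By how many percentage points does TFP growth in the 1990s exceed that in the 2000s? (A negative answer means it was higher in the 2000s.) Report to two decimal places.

Labor's share = 1 − 0.46 = 0.54.
The 1990s: TFP = 5.2 − 4.508 − 0.54 = 0.152%.
The 2000s: TFP = 4.6 − 3.956 + 0.486 = 1.13%.
Difference = 0.152 − (1.13) = -0.978 pp.

-0.98 percentage points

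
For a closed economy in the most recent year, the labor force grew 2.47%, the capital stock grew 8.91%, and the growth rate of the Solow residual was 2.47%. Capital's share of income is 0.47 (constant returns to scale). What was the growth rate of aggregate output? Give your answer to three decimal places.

Labor's share = 1 − 0.47 = 0.53.
The capital stock: 0.47 × 8.91 = 4.1877 pp.
The labor force: 0.53 × 2.47 = 1.3091 pp.
Output growth = 2.47 + 5.4968 = 7.9668%.

7.967%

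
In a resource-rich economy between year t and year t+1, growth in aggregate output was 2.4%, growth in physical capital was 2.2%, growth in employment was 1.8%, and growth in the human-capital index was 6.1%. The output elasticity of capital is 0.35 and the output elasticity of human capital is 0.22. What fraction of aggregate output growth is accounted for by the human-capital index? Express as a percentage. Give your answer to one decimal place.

The human-capital index contributed 0.22 × 6.1 = 1.342 pp.
Share of growth = 1.342 / 2.4 × 100 = 55.917%.

55.9%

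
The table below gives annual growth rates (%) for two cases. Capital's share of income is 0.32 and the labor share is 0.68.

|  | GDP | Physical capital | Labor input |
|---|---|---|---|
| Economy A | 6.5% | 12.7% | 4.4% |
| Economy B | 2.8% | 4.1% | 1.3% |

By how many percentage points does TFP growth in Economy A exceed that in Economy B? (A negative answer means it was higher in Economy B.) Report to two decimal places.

Labor's share = 1 − 0.32 = 0.68.
Economy A: TFP = 6.5 − 4.064 − 2.992 = -0.556%.
Economy B: TFP = 2.8 − 1.312 − 0.884 = 0.604%.
Difference = -0.556 − (0.604) = -1.16 pp.

-1.16 percentage points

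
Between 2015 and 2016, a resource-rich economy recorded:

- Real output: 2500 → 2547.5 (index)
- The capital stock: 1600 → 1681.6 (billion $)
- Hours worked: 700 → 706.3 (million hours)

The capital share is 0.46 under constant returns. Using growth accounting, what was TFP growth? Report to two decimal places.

Real output growth = (2547.5 − 2500) / 2500 = 1.9%.
The capital stock growth = (1681.6 − 1600) / 1600 = 5.1%.
Hours worked growth = (706.3 − 700) / 700 = 0.9%.
Labor's share = 1 − 0.46 = 0.54.
The capital stock: 0.46 × 5.1 = 2.346 pp.
Hours worked: 0.54 × 0.9 = 0.486 pp.
TFP growth = 1.9 − 2.832 = -0.932%.

-0.93%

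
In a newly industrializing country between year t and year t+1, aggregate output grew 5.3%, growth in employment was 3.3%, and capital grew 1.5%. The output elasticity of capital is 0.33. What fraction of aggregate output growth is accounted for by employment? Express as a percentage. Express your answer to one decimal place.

Labor's share = 1 − 0.33 = 0.67.
Employment contributed 0.67 × 3.3 = 2.211 pp.
Share of growth = 2.211 / 5.3 × 100 = 41.717%.

41.7%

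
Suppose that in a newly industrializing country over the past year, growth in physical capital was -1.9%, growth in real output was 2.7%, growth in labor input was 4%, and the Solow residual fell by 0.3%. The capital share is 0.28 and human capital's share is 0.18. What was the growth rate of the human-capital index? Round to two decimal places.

Labor's share = 1 − 0.28 − 0.18 = 0.54.
gY = gA + 0.28×(-1.9) + 0.54×4 + 0.18×g.
0.18×g = 2.7 + 0.3 − 1.628 = 1.372.
g = 1.372 / 0.18 = 7.6222%.

7.62%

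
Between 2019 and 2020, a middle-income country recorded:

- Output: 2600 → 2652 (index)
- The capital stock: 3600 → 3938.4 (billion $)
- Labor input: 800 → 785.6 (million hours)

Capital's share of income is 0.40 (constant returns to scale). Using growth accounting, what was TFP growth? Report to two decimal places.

-0.68%

Output growth = (2652 − 2600) / 2600 = 2%.
The capital stock growth = (3938.4 − 3600) / 3600 = 9.4%.
Labor input growth = (785.6 − 800) / 800 = -1.8%.
Labor's share = 1 − 0.4 = 0.6.
The capital stock: 0.4 × 9.4 = 3.76 pp.
Labor input: 0.6 × (-1.8) = -1.08 pp.
TFP growth = 2 − 2.68 = -0.68%.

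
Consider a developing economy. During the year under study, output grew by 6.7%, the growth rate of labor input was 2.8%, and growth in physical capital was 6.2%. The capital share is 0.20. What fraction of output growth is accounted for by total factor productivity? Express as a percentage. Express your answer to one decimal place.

Labor's share = 1 − 0.2 = 0.8.
Physical capital: 0.2 × 6.2 = 1.24 pp.
Labor input: 0.8 × 2.8 = 2.24 pp.
TFP growth = 6.7 − 3.48 = 3.22%.
TFP share of growth = 3.22 / 6.7 × 100 = 48.06%.

Total factor productivity accounted for 48.1% of growth.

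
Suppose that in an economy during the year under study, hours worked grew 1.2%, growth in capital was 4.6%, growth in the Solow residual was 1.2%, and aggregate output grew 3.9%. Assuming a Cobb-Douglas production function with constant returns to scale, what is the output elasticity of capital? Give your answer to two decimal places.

0.44

gY = gA + α·gK + (1−α)·gL, so gY − gA − gL = α(gK − gL).
3.9 − 1.2 − 1.2 = α × (4.6 − 1.2).
1.5 = 3.4 α, so α = 0.4412.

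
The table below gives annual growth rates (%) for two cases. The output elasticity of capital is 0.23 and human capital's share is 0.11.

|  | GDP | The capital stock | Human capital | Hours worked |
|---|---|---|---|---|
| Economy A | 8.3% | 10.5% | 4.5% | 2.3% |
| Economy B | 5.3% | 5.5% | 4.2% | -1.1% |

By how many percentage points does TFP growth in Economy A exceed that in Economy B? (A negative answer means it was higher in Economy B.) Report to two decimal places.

-0.43 percentage points

Labor's share = 1 − 0.23 − 0.11 = 0.66.
Economy A: TFP = 8.3 − 2.415 − 0.495 − 1.518 = 3.872%.
Economy B: TFP = 5.3 − 1.265 − 0.462 + 0.726 = 4.299%.
Difference = 3.872 − (4.299) = -0.427 pp.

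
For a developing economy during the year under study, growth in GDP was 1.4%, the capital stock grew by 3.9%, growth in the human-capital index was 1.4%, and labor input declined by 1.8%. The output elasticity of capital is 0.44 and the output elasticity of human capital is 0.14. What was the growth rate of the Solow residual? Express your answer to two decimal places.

The Solow residual growth was 0.24%.

Labor's share = 1 − 0.44 − 0.14 = 0.42.
The capital stock: 0.44 × 3.9 = 1.716 pp.
The human-capital index: 0.14 × 1.4 = 0.196 pp.
Labor input: 0.42 × (-1.8) = -0.756 pp.
TFP growth = 1.4 − 1.156 = 0.244%.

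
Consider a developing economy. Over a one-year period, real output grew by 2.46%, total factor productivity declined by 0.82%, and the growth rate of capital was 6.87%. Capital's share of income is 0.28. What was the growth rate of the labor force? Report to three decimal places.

The labor force grew 1.884%.

Labor's share = 1 − 0.28 = 0.72.
gY = gA + 0.28×6.87 + 0.72×g.
0.72×g = 2.46 + 0.82 − 1.9236 = 1.3564.
g = 1.3564 / 0.72 = 1.88389%.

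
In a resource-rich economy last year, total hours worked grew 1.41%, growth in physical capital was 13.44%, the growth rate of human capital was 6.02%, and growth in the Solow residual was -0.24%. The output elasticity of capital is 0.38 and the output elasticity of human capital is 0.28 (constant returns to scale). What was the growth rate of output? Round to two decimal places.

Output growth was 7.03%.

Labor's share = 1 − 0.38 − 0.28 = 0.34.
Physical capital: 0.38 × 13.44 = 5.1072 pp.
Human capital: 0.28 × 6.02 = 1.6856 pp.
Total hours worked: 0.34 × 1.41 = 0.4794 pp.
Output growth = -0.24 + 7.2722 = 7.0322%.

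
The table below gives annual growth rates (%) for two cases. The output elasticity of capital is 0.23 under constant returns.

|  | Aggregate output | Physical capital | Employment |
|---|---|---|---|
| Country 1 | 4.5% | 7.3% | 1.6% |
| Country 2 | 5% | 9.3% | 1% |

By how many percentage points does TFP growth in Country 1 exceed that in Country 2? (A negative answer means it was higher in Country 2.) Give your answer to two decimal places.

Labor's share = 1 − 0.23 = 0.77.
Country 1: TFP = 4.5 − 1.679 − 1.232 = 1.589%.
Country 2: TFP = 5 − 2.139 − 0.77 = 2.091%.
Difference = 1.589 − (2.091) = -0.502 pp.

-0.50 percentage points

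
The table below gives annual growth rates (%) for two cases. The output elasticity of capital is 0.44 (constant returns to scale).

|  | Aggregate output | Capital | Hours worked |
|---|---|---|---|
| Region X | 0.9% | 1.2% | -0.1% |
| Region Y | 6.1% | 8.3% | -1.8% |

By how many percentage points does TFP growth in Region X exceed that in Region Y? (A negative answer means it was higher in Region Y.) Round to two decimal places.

-3.03 percentage points

Labor's share = 1 − 0.44 = 0.56.
Region X: TFP = 0.9 − 0.528 + 0.056 = 0.428%.
Region Y: TFP = 6.1 − 3.652 + 1.008 = 3.456%.
Difference = 0.428 − (3.456) = -3.028 pp.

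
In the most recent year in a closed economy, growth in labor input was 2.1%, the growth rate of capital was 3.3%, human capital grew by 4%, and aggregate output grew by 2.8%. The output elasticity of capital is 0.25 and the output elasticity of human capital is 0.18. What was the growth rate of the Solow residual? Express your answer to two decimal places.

Labor's share = 1 − 0.25 − 0.18 = 0.57.
Capital: 0.25 × 3.3 = 0.825 pp.
Human capital: 0.18 × 4 = 0.72 pp.
Labor input: 0.57 × 2.1 = 1.197 pp.
TFP growth = 2.8 − 2.742 = 0.058%.

The Solow residual growth was 0.06%.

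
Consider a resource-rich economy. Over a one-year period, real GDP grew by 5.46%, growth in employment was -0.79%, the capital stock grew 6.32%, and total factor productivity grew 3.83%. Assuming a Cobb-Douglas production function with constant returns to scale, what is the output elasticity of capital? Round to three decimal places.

gY = gA + α·gK + (1−α)·gL, so gY − gA − gL = α(gK − gL).
5.46 − 3.83 + 0.79 = α × (6.32 − (-0.79)).
2.42 = 7.11 α, so α = 0.34037.

α = 0.340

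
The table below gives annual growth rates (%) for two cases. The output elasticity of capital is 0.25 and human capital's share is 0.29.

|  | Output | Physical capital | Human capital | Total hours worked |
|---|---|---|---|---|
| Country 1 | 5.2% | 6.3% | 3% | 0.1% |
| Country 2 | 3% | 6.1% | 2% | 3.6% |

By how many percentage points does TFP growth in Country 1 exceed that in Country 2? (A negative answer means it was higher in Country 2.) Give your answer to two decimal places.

3.47 percentage points

Labor's share = 1 − 0.25 − 0.29 = 0.46.
Country 1: TFP = 5.2 − 1.575 − 0.87 − 0.046 = 2.709%.
Country 2: TFP = 3 − 1.525 − 0.58 − 1.656 = -0.761%.
Difference = 2.709 − (-0.761) = 3.47 pp.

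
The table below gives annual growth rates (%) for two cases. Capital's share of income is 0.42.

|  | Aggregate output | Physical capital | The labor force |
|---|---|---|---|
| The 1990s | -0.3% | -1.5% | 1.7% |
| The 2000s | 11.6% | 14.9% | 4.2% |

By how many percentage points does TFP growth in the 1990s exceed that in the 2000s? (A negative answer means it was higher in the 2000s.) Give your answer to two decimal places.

Labor's share = 1 − 0.42 = 0.58.
The 1990s: TFP = -0.3 + 0.63 − 0.986 = -0.656%.
The 2000s: TFP = 11.6 − 6.258 − 2.436 = 2.906%.
Difference = -0.656 − (2.906) = -3.562 pp.

-3.56 percentage points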